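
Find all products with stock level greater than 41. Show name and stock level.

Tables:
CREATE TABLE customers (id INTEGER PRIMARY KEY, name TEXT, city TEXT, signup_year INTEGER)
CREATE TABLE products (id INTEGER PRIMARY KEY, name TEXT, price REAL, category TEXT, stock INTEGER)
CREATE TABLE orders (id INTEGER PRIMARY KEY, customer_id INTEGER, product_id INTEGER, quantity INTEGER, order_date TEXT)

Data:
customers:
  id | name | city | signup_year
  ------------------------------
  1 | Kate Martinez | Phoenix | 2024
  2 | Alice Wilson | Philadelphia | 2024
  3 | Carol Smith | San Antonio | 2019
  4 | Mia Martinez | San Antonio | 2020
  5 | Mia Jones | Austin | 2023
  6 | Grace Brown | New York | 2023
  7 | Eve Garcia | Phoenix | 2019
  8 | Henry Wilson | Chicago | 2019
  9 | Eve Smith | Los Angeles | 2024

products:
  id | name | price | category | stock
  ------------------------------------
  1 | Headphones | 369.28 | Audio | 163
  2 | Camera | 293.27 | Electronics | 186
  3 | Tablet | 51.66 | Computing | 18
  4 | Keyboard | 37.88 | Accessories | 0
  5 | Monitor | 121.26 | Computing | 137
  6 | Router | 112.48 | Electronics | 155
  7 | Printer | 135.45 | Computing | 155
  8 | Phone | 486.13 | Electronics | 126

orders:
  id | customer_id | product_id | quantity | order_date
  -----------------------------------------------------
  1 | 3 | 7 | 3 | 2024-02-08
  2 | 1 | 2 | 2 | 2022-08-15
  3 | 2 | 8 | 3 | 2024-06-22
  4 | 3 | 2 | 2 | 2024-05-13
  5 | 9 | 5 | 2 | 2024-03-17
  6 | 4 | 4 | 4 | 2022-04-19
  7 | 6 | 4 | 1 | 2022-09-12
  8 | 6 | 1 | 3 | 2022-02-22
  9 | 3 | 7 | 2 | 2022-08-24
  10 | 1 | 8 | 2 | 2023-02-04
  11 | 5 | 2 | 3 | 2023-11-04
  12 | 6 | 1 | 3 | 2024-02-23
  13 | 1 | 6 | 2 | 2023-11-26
SELECT name, stock FROM products WHERE stock > 41

Execution result:
name | stock
Headphones | 163
Camera | 186
Monitor | 137
Router | 155
Printer | 155
Phone | 126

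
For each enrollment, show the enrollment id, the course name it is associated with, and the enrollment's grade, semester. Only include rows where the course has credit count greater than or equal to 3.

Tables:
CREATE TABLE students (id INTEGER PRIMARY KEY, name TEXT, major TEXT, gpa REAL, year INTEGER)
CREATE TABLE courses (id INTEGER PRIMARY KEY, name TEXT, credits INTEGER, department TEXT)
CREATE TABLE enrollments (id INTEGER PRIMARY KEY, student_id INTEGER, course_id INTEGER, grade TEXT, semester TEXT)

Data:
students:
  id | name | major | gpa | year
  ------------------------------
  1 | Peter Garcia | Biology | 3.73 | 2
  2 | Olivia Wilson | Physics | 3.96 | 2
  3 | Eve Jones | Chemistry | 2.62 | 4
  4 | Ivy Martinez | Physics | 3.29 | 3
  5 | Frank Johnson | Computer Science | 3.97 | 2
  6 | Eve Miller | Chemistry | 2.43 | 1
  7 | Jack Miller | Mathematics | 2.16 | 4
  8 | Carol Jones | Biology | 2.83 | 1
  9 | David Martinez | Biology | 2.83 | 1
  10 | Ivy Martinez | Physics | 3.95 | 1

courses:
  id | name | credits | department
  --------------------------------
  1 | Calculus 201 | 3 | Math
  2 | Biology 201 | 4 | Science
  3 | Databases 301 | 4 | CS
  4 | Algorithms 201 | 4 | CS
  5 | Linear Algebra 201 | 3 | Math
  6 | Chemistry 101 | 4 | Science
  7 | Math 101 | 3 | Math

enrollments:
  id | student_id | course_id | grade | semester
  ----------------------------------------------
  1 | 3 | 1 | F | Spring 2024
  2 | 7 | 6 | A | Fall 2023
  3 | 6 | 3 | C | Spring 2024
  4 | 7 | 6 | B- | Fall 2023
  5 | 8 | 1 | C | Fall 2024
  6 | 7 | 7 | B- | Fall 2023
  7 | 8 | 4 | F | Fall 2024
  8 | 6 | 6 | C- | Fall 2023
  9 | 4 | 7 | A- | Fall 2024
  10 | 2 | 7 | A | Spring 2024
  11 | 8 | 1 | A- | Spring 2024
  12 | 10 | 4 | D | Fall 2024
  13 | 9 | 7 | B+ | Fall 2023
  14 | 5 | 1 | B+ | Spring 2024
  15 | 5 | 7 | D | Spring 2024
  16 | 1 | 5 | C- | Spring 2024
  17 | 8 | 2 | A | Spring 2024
SELECT c.id, p.name AS course, c.grade, c.semester FROM enrollments c JOIN courses p ON c.course_id = p.id WHERE p.credits >= 3

Execution result:
id | course | grade | semester
1 | Calculus 201 | F | Spring 2024
2 | Chemistry 101 | A | Fall 2023
3 | Databases 301 | C | Spring 2024
4 | Chemistry 101 | B- | Fall 2023
5 | Calculus 201 | C | Fall 2024
6 | Math 101 | B- | Fall 2023
7 | Algorithms 201 | F | Fall 2024
8 | Chemistry 101 | C- | Fall 2023
9 | Math 101 | A- | Fall 2024
10 | Math 101 | A | Spring 2024
11 | Calculus 201 | A- | Spring 2024
12 | Algorithms 201 | D | Fall 2024
13 | Math 101 | B+ | Fall 2023
14 | Calculus 201 | B+ | Spring 2024
15 | Math 101 | D | Spring 2024
16 | Linear Algebra 201 | C- | Spring 2024
17 | Biology 201 | A | Spring 2024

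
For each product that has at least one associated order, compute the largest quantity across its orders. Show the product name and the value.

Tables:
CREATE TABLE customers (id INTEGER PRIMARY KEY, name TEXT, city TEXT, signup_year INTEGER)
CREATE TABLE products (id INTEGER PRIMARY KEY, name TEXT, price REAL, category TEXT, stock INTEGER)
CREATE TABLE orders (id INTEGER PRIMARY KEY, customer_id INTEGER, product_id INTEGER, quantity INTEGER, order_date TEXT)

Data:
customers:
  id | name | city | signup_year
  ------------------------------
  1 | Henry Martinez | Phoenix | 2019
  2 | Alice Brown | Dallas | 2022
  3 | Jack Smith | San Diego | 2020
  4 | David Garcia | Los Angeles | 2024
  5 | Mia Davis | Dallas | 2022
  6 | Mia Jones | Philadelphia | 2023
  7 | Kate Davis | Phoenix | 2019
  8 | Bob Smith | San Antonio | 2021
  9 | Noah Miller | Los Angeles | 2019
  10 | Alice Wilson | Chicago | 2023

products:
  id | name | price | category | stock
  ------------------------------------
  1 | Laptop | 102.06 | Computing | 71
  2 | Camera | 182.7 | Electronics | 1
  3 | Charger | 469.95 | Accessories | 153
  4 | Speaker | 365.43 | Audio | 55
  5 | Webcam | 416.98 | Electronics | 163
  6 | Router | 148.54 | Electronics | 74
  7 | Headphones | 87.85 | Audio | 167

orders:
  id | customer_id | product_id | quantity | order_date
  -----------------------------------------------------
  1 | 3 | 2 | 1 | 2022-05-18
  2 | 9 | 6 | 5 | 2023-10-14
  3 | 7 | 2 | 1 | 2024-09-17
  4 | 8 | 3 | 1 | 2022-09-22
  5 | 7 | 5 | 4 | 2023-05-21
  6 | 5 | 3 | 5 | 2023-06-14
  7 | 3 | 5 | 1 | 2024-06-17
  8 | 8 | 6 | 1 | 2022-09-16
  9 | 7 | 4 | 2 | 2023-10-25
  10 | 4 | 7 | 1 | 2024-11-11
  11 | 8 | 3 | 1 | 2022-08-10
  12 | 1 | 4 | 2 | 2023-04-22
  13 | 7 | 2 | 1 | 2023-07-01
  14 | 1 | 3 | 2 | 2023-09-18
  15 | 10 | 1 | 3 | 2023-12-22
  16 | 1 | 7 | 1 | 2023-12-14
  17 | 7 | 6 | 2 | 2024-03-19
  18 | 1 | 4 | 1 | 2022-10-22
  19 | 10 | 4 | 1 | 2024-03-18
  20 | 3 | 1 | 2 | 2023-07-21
SELECT p.name, MAX(c.quantity) AS max_quantity FROM orders c JOIN products p ON c.product_id = p.id GROUP BY p.id, p.name

Execution result:
name | max_quantity
Laptop | 3
Camera | 1
Charger | 5
Speaker | 2
Webcam | 4
Router | 5
Headphones | 1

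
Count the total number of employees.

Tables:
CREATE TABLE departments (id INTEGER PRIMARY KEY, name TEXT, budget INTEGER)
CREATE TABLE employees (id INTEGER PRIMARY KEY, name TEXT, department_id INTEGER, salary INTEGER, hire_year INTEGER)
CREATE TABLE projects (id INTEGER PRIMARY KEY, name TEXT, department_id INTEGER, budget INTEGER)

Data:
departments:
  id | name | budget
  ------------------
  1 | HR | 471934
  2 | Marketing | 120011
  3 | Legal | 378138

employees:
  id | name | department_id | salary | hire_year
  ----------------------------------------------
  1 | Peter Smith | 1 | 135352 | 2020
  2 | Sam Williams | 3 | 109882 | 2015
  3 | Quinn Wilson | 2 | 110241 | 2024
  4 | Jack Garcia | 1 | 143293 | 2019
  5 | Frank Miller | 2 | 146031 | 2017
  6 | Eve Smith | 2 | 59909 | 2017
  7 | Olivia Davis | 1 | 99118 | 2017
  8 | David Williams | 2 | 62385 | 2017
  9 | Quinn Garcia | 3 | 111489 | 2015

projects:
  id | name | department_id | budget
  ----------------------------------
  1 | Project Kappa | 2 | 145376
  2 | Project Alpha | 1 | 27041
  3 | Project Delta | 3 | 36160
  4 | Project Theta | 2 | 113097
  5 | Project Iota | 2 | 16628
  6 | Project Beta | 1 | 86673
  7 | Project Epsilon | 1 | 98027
SELECT COUNT(*) FROM employees

Execution result:
9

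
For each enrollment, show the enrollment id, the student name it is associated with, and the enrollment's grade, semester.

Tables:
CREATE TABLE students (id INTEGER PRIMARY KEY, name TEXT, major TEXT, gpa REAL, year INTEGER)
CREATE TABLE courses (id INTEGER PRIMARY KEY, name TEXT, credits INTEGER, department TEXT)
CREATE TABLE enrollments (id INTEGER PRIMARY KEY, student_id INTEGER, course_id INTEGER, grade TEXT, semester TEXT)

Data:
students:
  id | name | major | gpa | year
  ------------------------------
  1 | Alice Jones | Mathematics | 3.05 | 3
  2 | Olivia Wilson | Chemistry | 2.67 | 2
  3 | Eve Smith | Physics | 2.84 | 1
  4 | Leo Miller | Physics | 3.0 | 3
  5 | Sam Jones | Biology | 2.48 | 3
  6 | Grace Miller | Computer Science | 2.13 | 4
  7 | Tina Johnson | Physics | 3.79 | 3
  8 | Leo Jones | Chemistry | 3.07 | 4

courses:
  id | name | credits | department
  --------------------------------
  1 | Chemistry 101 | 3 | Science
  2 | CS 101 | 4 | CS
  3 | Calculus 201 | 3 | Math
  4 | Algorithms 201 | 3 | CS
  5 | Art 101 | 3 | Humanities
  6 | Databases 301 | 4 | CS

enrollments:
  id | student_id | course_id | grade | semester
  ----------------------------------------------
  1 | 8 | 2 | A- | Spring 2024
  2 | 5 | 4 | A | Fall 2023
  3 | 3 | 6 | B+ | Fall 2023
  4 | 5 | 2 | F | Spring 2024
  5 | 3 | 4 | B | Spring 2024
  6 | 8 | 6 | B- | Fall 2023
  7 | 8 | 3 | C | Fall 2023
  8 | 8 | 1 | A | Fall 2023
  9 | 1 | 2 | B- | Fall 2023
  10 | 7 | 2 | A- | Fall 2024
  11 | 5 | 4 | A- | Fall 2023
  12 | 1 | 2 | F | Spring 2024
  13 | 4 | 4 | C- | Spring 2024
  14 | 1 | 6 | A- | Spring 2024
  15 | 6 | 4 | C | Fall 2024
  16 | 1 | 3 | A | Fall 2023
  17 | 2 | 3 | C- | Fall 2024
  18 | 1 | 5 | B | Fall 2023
SELECT c.id, p.name AS student, c.grade, c.semester FROM enrollments c JOIN students p ON c.student_id = p.id

Execution result:
id | student | grade | semester
1 | Leo Jones | A- | Spring 2024
2 | Sam Jones | A | Fall 2023
3 | Eve Smith | B+ | Fall 2023
4 | Sam Jones | F | Spring 2024
5 | Eve Smith | B | Spring 2024
6 | Leo Jones | B- | Fall 2023
7 | Leo Jones | C | Fall 2023
8 | Leo Jones | A | Fall 2023
9 | Alice Jones | B- | Fall 2023
10 | Tina Johnson | A- | Fall 2024
11 | Sam Jones | A- | Fall 2023
12 | Alice Jones | F | Spring 2024
13 | Leo Miller | C- | Spring 2024
14 | Alice Jones | A- | Spring 2024
15 | Grace Miller | C | Fall 2024
16 | Alice Jones | A | Fall 2023
17 | Olivia Wilson | C- | Fall 2024
18 | Alice Jones | B | Fall 2023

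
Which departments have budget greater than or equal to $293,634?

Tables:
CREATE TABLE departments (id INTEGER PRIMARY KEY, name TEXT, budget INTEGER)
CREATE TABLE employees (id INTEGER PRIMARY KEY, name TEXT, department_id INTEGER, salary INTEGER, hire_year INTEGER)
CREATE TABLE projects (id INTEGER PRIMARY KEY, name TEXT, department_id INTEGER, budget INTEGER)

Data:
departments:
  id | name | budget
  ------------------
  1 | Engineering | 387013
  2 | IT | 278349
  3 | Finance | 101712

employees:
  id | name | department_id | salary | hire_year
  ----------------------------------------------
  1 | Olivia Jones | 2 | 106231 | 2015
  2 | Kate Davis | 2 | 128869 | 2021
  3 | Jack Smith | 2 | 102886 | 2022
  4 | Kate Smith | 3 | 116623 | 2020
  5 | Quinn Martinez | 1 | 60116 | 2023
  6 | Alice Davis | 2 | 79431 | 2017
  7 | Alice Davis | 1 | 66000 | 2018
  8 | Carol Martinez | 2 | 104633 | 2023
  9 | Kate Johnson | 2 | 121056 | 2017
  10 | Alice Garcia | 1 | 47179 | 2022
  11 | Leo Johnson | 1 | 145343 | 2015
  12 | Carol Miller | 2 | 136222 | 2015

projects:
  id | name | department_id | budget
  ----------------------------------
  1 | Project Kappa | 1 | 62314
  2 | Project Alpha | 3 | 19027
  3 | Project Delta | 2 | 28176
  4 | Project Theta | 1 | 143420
SELECT name, budget FROM departments WHERE budget >= 293634

Execution result:
name | budget
Engineering | 387013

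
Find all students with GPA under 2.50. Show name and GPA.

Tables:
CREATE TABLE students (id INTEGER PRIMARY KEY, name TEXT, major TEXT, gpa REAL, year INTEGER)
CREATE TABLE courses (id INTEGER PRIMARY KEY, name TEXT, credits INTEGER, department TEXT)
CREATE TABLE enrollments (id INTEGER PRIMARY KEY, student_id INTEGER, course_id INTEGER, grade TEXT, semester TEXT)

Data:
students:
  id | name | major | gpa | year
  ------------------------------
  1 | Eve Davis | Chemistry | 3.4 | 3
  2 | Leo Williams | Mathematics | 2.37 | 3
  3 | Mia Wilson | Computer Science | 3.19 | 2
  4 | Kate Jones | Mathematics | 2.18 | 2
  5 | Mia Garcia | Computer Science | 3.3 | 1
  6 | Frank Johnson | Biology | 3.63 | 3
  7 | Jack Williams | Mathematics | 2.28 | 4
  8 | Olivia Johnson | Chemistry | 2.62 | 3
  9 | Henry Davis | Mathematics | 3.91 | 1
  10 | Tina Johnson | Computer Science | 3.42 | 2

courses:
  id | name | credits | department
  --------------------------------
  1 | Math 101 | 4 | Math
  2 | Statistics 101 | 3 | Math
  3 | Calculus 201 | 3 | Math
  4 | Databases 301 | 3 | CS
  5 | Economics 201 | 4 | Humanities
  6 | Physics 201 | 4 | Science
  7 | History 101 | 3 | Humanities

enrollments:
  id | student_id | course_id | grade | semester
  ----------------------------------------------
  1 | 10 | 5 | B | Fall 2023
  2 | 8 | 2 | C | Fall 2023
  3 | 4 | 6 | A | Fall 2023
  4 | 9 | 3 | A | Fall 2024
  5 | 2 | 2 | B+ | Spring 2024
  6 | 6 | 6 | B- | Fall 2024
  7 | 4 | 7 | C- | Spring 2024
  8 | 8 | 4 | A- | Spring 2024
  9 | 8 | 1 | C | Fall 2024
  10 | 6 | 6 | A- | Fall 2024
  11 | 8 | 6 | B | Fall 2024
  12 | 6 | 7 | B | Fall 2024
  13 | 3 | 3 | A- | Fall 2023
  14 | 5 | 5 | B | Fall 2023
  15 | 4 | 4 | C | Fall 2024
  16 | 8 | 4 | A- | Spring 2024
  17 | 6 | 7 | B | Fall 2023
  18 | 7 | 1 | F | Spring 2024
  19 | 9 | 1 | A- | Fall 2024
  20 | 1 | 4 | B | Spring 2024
SELECT name, gpa FROM students WHERE gpa < 2.5

Execution result:
name | gpa
Leo Williams | 2.37
Kate Jones | 2.18
Jack Williams | 2.28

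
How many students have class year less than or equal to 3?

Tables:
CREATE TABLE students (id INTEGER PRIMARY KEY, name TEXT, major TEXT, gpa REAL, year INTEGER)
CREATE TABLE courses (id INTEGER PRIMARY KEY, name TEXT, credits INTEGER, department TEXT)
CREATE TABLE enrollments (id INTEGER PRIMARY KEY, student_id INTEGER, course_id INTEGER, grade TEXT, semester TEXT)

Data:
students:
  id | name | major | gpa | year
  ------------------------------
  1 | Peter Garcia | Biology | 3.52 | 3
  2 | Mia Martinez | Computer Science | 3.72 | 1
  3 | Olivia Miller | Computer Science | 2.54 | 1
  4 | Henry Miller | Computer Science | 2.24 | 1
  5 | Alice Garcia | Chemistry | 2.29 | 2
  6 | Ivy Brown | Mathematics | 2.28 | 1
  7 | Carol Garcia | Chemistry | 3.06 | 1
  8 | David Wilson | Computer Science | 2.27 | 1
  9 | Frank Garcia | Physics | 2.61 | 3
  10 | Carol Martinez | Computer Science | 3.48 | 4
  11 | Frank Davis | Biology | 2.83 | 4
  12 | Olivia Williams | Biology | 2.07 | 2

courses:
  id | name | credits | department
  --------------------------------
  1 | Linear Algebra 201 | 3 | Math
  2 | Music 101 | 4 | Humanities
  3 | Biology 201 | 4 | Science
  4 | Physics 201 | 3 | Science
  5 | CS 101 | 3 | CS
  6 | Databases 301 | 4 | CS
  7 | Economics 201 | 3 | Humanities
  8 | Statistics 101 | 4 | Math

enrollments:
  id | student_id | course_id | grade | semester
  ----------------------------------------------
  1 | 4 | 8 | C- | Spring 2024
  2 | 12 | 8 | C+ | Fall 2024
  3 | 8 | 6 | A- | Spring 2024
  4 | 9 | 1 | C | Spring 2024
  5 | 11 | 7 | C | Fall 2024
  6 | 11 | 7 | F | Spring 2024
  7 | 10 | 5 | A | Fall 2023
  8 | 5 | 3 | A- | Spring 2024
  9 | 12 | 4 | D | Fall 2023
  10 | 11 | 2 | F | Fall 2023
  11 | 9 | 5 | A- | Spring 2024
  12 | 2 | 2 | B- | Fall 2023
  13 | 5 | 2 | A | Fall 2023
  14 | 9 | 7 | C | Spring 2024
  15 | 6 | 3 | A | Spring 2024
SELECT COUNT(*) FROM students WHERE year <= 3

Execution result:
10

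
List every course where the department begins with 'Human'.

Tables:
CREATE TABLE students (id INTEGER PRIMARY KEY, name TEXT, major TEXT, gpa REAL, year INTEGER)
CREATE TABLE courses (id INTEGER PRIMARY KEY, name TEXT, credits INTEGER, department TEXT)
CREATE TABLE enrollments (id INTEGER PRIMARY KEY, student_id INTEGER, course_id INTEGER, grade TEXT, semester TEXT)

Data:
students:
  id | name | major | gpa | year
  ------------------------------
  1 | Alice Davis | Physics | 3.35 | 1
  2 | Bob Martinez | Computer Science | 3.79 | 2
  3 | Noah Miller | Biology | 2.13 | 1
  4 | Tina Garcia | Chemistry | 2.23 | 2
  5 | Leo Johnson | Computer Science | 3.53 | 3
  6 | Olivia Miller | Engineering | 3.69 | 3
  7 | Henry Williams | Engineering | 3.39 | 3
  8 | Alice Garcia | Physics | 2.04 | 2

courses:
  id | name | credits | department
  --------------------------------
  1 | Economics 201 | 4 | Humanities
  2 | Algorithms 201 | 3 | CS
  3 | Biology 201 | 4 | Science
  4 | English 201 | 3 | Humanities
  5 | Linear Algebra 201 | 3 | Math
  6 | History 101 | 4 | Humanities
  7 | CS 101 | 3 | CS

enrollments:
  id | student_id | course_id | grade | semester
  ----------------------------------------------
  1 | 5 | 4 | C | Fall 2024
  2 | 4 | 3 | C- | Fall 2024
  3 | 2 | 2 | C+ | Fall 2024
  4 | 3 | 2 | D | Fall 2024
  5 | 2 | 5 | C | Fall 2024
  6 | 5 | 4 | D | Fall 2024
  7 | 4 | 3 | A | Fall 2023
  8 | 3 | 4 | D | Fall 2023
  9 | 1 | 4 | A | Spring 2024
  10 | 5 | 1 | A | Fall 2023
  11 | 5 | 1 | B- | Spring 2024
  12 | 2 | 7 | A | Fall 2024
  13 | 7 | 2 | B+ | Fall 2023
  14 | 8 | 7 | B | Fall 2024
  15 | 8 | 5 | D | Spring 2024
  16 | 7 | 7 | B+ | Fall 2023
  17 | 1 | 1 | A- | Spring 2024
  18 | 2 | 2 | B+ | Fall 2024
SELECT name, department FROM courses WHERE department LIKE 'Human%'

Execution result:
name | department
Economics 201 | Humanities
English 201 | Humanities
History 101 | Humanities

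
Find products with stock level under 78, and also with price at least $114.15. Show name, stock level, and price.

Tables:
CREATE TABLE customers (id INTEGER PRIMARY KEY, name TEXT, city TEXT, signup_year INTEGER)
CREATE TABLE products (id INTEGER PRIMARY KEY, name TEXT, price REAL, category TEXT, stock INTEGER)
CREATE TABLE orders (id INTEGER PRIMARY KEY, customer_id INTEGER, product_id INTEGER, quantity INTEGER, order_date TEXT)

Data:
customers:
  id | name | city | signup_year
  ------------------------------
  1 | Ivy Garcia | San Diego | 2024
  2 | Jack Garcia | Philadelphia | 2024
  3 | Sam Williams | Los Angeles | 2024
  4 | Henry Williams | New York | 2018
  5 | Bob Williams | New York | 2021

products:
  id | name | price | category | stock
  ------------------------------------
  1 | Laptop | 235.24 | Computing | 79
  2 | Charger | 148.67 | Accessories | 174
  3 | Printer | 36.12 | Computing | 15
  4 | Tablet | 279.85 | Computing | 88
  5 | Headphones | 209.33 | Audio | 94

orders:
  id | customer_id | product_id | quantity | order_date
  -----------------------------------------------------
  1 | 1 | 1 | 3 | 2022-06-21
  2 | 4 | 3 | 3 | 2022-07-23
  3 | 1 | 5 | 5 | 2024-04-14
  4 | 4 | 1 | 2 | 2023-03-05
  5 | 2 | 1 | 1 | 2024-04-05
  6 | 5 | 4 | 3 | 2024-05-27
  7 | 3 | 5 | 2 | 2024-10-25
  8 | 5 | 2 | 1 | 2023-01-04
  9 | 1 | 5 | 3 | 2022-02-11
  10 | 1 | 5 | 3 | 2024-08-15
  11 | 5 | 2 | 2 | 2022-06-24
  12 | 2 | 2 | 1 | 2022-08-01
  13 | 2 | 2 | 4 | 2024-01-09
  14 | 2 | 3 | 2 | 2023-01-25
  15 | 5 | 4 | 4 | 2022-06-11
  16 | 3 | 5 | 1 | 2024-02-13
SELECT name, stock, price FROM products WHERE stock < 78 AND price >= 114.15

Execution result:
(no rows)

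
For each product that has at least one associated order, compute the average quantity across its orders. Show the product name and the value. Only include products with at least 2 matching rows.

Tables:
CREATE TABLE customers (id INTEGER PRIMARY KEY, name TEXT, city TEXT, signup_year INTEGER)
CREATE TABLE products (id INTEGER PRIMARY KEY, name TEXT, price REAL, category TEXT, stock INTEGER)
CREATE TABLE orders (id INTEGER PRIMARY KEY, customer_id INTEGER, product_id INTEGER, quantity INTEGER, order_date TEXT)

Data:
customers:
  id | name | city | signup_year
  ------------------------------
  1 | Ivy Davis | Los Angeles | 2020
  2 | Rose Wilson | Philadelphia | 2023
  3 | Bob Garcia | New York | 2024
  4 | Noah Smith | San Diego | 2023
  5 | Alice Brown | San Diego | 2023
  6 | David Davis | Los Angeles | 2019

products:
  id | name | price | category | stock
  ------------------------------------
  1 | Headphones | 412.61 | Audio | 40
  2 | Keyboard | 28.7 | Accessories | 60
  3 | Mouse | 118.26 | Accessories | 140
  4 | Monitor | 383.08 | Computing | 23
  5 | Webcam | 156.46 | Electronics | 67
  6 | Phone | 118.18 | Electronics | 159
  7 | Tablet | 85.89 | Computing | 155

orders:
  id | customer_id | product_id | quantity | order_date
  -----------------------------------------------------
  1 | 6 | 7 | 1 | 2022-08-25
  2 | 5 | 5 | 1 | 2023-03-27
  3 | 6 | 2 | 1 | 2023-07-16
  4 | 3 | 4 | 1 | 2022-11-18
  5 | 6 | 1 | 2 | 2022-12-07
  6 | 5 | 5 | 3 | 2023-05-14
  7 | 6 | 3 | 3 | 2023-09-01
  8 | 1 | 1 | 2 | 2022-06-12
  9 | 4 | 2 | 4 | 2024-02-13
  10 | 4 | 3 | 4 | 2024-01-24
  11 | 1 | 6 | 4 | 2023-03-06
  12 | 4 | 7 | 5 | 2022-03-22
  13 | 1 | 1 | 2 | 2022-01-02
SELECT p.name, AVG(c.quantity) AS avg_quantity FROM orders c JOIN products p ON c.product_id = p.id GROUP BY p.id, p.name HAVING COUNT(*) >= 2

Execution result:
name | avg_quantity
Headphones | 2.00
Keyboard | 2.50
Mouse | 3.50
Webcam | 2.00
Tablet | 3.00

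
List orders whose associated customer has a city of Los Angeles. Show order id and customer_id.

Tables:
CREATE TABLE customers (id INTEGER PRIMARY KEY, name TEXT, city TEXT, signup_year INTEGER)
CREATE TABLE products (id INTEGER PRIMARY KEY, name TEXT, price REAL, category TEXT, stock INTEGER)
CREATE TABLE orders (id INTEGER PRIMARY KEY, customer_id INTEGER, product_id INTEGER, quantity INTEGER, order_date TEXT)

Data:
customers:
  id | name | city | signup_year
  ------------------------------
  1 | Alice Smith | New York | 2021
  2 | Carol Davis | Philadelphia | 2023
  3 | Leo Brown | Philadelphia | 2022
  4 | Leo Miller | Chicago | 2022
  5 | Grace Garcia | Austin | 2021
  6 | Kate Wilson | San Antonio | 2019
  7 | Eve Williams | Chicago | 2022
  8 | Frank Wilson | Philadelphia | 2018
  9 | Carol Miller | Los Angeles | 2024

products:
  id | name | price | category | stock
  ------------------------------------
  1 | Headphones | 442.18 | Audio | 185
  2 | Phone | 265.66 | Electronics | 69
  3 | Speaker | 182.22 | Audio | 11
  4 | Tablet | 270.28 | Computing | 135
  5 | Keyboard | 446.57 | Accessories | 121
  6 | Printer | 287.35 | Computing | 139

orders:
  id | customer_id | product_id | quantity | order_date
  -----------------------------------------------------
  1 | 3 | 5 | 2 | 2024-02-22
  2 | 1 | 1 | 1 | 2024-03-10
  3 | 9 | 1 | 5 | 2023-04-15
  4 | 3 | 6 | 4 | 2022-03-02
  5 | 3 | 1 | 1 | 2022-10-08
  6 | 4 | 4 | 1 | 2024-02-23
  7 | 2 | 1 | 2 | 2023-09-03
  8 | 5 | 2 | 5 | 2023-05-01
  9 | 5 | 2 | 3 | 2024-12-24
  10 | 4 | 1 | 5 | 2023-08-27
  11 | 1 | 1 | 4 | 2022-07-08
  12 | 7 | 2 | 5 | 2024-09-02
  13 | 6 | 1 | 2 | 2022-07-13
SELECT id, customer_id FROM orders WHERE customer_id IN (SELECT id FROM customers WHERE city = 'Los Angeles')

Execution result:
id | customer_id
3 | 9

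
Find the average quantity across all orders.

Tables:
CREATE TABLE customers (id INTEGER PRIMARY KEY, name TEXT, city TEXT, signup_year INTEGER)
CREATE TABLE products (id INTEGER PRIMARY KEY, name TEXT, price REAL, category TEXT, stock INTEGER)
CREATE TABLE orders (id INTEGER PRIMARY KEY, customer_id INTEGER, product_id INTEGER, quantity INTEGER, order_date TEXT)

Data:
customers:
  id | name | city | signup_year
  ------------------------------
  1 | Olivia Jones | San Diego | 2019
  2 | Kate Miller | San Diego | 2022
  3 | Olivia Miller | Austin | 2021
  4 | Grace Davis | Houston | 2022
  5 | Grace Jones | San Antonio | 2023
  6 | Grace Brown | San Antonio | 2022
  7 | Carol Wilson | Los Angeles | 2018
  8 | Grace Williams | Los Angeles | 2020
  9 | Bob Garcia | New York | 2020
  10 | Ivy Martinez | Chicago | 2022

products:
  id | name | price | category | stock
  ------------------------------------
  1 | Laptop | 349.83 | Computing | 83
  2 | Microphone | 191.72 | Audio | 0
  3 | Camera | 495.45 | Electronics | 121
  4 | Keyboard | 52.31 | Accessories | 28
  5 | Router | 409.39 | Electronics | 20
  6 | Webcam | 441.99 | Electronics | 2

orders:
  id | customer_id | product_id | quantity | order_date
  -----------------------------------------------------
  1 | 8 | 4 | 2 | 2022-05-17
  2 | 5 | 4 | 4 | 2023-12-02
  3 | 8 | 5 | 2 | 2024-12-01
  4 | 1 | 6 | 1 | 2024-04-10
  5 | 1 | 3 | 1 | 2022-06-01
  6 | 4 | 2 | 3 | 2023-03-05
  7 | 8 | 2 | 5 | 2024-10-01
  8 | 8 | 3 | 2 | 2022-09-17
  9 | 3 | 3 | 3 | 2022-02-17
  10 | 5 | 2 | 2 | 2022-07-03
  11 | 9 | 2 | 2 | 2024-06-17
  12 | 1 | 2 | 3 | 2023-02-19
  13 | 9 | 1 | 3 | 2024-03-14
SELECT AVG(quantity) FROM orders

Execution result:
2.54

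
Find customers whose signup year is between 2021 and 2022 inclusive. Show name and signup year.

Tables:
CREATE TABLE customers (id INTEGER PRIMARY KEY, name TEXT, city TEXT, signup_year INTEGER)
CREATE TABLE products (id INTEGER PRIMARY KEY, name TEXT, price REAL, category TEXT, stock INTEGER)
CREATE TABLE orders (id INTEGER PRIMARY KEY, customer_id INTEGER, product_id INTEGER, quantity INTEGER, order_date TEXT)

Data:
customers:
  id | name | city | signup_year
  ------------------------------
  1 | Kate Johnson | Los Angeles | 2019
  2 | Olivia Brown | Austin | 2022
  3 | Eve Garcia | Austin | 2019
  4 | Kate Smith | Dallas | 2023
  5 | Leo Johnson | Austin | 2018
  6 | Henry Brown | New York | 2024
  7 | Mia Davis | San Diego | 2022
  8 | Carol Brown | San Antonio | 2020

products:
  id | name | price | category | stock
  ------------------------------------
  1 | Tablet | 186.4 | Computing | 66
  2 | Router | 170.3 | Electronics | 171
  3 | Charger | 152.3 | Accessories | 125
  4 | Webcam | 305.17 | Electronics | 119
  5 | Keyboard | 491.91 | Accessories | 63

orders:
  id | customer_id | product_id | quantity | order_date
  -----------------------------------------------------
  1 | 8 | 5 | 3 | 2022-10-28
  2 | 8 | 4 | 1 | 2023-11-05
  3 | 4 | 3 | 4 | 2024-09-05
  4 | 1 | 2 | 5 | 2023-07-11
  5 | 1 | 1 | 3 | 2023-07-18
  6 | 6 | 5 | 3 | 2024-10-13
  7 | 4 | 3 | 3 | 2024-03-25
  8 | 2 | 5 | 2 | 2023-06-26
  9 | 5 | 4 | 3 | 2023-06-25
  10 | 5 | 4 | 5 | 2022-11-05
SELECT name, signup_year FROM customers WHERE signup_year BETWEEN 2021 AND 2022

Execution result:
name | signup_year
Olivia Brown | 2022
Mia Davis | 2022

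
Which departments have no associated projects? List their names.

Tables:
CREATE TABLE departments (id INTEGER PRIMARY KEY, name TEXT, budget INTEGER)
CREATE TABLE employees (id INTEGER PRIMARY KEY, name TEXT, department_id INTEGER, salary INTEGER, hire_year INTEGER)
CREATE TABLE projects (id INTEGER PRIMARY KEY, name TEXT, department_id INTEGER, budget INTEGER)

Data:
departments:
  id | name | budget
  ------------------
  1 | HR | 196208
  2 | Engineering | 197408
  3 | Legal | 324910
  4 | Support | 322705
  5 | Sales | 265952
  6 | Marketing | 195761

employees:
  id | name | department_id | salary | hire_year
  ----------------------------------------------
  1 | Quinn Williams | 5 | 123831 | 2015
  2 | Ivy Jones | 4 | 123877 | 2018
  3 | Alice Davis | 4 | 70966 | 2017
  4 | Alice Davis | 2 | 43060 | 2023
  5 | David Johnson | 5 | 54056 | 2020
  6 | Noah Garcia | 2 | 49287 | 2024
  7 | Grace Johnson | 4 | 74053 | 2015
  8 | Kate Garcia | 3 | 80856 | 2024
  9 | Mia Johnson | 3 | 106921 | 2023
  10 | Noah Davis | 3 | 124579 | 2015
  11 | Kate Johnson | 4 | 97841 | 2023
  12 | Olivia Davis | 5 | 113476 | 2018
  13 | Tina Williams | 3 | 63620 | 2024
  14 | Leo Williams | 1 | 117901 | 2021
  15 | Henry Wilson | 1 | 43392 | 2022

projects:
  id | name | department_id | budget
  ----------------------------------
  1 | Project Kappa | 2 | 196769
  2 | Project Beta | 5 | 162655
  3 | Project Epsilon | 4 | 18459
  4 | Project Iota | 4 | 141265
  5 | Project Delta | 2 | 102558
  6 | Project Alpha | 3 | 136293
SELECT p.name FROM departments p LEFT JOIN projects c ON c.department_id = p.id WHERE c.id IS NULL

Execution result:
name
HR
Marketing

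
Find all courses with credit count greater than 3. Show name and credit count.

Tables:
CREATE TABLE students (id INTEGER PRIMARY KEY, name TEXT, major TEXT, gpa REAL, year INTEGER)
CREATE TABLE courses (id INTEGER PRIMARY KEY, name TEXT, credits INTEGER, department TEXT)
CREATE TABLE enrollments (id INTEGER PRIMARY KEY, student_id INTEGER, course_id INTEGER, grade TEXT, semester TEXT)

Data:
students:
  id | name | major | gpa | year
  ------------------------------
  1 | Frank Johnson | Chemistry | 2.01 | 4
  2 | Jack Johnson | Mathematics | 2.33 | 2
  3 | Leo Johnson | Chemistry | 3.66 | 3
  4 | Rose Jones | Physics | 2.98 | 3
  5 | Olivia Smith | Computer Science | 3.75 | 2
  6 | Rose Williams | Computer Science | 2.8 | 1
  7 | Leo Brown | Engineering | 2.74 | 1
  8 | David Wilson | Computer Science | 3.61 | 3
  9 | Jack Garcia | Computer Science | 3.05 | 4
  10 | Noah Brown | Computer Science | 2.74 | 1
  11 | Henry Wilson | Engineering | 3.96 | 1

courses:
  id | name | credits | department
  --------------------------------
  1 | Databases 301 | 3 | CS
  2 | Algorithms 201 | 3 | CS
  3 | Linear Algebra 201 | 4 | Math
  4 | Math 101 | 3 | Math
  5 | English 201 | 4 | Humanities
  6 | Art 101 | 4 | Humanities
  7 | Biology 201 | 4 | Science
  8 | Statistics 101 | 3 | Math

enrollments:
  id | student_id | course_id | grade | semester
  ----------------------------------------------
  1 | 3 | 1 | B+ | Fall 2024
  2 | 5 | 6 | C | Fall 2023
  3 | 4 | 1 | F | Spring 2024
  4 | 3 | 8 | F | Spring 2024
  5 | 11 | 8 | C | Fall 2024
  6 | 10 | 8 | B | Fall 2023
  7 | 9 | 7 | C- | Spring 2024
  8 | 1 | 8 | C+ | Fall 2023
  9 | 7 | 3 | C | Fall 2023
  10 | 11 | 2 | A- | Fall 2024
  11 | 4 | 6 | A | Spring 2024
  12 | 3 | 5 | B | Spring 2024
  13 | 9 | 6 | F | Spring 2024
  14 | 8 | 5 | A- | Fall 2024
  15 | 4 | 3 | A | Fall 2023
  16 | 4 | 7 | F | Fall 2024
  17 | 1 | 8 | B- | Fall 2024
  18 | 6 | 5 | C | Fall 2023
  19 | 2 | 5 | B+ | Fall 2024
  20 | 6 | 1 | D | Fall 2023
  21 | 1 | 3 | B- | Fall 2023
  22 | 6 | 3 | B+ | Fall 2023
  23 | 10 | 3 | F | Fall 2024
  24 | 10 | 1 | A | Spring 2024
SELECT name, credits FROM courses WHERE credits > 3

Execution result:
name | credits
Linear Algebra 201 | 4
English 201 | 4
Art 101 | 4
Biology 201 | 4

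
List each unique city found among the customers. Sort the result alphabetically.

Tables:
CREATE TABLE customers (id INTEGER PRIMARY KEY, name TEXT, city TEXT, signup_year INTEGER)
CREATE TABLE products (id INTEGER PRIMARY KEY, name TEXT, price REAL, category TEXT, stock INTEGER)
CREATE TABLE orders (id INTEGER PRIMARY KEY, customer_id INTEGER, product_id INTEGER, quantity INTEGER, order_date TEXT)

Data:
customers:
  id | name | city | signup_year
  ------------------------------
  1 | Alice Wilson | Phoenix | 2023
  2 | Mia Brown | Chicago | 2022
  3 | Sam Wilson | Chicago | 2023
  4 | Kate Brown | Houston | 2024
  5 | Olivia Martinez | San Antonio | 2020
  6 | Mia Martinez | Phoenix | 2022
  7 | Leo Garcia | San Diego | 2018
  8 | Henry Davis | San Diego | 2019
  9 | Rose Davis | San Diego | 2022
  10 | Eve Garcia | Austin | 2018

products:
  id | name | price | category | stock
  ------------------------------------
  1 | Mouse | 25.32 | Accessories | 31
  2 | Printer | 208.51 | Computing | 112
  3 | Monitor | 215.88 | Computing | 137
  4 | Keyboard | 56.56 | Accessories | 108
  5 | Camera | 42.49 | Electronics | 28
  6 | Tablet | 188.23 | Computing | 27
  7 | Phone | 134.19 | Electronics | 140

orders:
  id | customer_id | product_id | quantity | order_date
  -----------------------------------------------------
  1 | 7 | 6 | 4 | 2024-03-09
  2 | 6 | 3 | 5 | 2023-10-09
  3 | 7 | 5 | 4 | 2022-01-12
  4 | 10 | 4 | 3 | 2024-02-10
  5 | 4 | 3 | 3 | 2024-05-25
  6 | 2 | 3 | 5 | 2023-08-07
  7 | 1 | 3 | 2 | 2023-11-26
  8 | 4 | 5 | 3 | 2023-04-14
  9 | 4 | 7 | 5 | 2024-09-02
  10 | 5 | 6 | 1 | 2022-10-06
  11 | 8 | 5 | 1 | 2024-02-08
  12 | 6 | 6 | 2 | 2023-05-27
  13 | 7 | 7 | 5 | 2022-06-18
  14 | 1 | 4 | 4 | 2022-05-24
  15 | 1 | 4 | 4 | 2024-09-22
SELECT DISTINCT city FROM customers ORDER BY city

Execution result:
city
Austin
Chicago
Houston
Phoenix
San Antonio
San Diego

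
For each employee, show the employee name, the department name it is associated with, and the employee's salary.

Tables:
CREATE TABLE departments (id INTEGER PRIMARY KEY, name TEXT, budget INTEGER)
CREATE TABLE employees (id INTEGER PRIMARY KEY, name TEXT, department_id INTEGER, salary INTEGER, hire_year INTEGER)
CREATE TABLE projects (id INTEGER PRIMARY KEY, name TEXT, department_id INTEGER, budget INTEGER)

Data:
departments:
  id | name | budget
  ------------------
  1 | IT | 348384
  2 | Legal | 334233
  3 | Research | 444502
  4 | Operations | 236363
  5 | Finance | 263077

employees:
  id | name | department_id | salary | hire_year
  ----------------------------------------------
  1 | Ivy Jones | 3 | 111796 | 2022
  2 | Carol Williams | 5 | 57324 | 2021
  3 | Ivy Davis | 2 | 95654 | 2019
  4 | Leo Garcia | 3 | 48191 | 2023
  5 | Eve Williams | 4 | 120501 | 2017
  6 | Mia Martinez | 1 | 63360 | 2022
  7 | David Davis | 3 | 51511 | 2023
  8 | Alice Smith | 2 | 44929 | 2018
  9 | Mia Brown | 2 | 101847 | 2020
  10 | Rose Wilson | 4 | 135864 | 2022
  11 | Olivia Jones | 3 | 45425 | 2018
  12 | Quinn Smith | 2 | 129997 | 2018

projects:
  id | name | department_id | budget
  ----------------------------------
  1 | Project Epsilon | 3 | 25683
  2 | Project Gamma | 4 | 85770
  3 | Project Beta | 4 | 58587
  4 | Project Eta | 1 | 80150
SELECT c.name, p.name AS department, c.salary FROM employees c JOIN departments p ON c.department_id = p.id

Execution result:
name | department | salary
Ivy Jones | Research | 111796
Carol Williams | Finance | 57324
Ivy Davis | Legal | 95654
Leo Garcia | Research | 48191
Eve Williams | Operations | 120501
Mia Martinez | IT | 63360
David Davis | Research | 51511
Alice Smith | Legal | 44929
Mia Brown | Legal | 101847
Rose Wilson | Operations | 135864
Olivia Jones | Research | 45425
Quinn Smith | Legal | 129997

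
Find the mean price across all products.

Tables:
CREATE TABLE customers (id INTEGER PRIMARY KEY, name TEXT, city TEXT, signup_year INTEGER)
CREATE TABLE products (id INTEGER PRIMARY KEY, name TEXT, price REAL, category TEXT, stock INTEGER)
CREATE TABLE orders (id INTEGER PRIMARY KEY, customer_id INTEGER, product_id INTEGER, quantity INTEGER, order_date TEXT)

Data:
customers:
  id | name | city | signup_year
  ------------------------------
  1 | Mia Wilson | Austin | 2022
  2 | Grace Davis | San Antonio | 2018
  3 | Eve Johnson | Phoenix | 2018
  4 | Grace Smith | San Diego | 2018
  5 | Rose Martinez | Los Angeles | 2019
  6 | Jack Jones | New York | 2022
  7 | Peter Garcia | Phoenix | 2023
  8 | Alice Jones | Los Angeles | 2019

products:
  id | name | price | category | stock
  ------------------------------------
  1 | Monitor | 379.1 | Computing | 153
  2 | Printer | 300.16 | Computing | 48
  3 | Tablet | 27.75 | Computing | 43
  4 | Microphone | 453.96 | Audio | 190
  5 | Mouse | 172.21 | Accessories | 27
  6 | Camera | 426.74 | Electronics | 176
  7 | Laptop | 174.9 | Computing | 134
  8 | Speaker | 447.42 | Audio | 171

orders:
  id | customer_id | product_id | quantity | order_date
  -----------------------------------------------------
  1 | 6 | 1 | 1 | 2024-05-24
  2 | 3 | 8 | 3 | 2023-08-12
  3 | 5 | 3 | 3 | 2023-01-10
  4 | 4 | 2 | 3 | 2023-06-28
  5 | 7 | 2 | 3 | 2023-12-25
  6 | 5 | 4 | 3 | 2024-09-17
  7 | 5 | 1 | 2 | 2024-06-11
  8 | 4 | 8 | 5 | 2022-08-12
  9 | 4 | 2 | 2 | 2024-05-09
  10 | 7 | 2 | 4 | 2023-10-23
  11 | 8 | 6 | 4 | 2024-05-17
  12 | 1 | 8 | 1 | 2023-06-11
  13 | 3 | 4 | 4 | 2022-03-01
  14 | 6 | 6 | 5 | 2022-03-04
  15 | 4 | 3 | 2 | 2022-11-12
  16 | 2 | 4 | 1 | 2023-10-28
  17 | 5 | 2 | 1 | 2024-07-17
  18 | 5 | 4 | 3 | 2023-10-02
SELECT AVG(price) FROM products

Execution result:
297.78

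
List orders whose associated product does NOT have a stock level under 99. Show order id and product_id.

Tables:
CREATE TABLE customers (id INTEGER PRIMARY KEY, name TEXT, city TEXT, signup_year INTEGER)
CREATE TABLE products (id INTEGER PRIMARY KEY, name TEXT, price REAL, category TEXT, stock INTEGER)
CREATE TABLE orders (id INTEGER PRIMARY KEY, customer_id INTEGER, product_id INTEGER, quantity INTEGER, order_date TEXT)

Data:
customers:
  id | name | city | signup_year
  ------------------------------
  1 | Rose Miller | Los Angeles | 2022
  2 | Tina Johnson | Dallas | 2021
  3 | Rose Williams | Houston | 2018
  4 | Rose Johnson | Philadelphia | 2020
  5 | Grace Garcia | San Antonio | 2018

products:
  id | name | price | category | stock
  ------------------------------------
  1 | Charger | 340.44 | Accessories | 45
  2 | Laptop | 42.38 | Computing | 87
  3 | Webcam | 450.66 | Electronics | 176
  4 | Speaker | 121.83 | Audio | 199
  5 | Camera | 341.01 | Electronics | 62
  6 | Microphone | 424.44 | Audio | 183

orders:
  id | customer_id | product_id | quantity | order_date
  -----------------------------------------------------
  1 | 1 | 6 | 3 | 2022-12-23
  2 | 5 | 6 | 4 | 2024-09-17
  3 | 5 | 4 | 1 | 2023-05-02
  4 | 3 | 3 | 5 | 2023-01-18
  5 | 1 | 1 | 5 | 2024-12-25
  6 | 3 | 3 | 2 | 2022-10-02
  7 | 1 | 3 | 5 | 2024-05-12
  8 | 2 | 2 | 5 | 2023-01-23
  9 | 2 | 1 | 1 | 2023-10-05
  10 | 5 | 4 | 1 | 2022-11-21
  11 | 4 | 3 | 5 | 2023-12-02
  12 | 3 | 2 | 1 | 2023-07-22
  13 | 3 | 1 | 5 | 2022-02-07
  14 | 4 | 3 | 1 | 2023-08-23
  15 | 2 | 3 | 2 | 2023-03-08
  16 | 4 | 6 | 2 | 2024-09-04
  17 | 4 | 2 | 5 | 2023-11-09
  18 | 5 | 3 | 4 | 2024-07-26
SELECT id, product_id FROM orders WHERE product_id NOT IN (SELECT id FROM products WHERE stock < 99)

Execution result:
id | product_id
1 | 6
2 | 6
3 | 4
4 | 3
6 | 3
7 | 3
10 | 4
11 | 3
14 | 3
15 | 3
16 | 6
18 | 3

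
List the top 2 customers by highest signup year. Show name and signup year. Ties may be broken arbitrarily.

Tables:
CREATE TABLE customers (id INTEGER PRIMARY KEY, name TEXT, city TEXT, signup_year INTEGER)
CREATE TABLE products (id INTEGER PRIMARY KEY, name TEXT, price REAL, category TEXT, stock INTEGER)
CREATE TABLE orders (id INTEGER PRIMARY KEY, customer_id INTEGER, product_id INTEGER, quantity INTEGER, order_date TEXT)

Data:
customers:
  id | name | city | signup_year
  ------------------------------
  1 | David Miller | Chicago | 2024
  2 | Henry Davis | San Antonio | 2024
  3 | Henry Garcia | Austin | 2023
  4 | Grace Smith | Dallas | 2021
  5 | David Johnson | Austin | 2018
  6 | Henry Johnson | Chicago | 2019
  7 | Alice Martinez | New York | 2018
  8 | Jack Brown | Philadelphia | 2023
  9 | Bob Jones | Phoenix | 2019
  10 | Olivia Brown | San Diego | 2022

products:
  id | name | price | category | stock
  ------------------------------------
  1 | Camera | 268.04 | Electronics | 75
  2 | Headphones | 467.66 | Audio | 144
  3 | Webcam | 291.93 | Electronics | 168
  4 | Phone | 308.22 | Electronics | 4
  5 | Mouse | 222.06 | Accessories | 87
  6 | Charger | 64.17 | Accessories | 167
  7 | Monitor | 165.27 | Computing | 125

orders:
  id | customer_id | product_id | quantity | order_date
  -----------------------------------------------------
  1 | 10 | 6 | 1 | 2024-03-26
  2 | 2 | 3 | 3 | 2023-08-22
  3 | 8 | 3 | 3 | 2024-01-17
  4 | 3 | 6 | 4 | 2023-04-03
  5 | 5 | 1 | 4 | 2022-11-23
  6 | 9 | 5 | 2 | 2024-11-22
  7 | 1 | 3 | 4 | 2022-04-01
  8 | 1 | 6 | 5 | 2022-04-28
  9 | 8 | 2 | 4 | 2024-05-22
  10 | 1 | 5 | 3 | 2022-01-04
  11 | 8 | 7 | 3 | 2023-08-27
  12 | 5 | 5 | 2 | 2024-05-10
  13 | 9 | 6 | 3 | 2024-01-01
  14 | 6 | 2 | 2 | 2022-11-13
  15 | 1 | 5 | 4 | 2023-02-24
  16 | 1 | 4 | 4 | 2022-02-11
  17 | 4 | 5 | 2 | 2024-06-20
SELECT name, signup_year FROM customers ORDER BY signup_year DESC LIMIT 2

Execution result:
name | signup_year
David Miller | 2024
Henry Davis | 2024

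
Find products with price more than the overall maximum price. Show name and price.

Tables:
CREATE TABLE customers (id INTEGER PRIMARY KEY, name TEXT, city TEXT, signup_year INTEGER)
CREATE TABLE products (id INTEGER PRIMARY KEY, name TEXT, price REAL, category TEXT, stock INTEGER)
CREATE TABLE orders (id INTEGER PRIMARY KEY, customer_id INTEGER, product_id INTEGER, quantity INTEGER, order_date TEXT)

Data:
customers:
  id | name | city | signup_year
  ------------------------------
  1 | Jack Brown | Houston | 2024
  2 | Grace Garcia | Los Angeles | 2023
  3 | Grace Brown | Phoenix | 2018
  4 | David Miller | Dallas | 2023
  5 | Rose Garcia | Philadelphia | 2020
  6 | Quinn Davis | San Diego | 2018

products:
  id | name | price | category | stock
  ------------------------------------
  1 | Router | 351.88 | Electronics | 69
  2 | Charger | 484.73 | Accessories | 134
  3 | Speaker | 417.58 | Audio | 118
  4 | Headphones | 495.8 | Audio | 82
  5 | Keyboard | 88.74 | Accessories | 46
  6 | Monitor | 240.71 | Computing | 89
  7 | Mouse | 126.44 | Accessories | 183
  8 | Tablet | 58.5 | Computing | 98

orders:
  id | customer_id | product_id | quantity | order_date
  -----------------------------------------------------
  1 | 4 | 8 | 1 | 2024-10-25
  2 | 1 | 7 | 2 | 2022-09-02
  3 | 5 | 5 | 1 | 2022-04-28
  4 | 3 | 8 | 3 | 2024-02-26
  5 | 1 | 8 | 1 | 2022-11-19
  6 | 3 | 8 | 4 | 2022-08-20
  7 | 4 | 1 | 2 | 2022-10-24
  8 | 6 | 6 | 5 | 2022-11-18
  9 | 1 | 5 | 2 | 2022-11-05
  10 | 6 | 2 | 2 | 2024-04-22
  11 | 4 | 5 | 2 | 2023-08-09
SELECT name, price FROM products WHERE price > (SELECT MAX(price) FROM products)

Execution result:
(no rows)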